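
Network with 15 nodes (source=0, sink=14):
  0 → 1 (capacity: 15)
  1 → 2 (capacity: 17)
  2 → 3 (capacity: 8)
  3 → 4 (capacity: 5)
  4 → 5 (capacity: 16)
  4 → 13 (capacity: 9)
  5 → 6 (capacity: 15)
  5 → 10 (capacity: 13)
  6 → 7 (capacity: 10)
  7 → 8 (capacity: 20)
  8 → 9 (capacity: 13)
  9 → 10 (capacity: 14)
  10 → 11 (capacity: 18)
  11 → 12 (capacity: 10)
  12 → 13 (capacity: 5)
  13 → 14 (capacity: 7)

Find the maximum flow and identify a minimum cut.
Max flow = 5, Min cut edges: (3,4)

Maximum flow: 5
Minimum cut: (3,4)
Partition: S = [0, 1, 2, 3], T = [4, 5, 6, 7, 8, 9, 10, 11, 12, 13, 14]

Max-flow min-cut theorem verified: both equal 5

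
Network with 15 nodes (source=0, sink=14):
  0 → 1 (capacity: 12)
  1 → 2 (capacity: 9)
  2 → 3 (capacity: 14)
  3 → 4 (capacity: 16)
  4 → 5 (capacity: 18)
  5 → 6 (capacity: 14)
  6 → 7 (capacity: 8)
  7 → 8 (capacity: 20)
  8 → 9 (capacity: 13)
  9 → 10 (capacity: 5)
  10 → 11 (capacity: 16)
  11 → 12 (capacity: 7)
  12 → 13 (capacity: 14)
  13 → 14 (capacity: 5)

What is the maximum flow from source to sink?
Maximum flow = 5

Max flow: 5

Flow assignment:
  0 → 1: 5/12
  1 → 2: 5/9
  2 → 3: 5/14
  3 → 4: 5/16
  4 → 5: 5/18
  5 → 6: 5/14
  6 → 7: 5/8
  7 → 8: 5/20
  8 → 9: 5/13
  9 → 10: 5/5
  10 → 11: 5/16
  11 → 12: 5/7
  12 → 13: 5/14
  13 → 14: 5/5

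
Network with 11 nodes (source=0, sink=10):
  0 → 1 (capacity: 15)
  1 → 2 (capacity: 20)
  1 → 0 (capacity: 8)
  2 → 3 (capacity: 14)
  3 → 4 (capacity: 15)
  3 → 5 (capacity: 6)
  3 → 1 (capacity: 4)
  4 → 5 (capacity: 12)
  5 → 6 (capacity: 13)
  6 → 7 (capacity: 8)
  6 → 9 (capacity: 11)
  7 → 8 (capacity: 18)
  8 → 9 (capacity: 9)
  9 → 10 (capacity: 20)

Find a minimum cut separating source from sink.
Min cut value = 13, edges: (5,6)

Min cut value: 13
Partition: S = [0, 1, 2, 3, 4, 5], T = [6, 7, 8, 9, 10]
Cut edges: (5,6)

By max-flow min-cut theorem, max flow = min cut = 13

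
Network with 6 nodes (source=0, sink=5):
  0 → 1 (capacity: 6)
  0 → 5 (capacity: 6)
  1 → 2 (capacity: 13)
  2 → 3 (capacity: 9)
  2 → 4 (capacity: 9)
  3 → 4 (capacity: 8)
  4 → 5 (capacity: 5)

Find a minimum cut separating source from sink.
Min cut value = 11, edges: (0,5), (4,5)

Min cut value: 11
Partition: S = [0, 1, 2, 3, 4], T = [5]
Cut edges: (0,5), (4,5)

By max-flow min-cut theorem, max flow = min cut = 11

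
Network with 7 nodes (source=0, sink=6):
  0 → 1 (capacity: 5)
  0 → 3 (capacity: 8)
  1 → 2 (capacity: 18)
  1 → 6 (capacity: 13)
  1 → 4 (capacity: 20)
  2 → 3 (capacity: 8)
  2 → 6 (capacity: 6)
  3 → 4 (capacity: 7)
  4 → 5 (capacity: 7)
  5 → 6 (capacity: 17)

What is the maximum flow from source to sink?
Maximum flow = 12

Max flow: 12

Flow assignment:
  0 → 1: 5/5
  0 → 3: 7/8
  1 → 6: 5/13
  3 → 4: 7/7
  4 → 5: 7/7
  5 → 6: 7/17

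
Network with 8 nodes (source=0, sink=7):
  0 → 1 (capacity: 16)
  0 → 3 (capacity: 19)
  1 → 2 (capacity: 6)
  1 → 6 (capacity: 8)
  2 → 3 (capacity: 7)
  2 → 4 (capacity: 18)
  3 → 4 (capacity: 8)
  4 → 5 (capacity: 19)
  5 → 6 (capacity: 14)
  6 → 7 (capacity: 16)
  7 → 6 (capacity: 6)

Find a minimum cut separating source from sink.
Min cut value = 16, edges: (6,7)

Min cut value: 16
Partition: S = [0, 1, 2, 3, 4, 5, 6], T = [7]
Cut edges: (6,7)

By max-flow min-cut theorem, max flow = min cut = 16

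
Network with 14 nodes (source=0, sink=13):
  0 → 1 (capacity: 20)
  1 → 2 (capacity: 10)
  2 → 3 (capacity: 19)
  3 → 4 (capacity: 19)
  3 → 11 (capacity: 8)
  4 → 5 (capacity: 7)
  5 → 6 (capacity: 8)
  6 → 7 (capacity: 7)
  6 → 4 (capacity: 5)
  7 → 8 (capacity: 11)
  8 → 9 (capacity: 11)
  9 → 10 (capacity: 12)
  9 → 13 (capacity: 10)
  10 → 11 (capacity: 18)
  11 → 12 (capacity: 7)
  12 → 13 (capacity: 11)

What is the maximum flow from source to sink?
Maximum flow = 10

Max flow: 10

Flow assignment:
  0 → 1: 10/20
  1 → 2: 10/10
  2 → 3: 10/19
  3 → 4: 3/19
  3 → 11: 7/8
  4 → 5: 3/7
  5 → 6: 3/8
  6 → 7: 3/7
  7 → 8: 3/11
  8 → 9: 3/11
  9 → 13: 3/10
  11 → 12: 7/7
  12 → 13: 7/11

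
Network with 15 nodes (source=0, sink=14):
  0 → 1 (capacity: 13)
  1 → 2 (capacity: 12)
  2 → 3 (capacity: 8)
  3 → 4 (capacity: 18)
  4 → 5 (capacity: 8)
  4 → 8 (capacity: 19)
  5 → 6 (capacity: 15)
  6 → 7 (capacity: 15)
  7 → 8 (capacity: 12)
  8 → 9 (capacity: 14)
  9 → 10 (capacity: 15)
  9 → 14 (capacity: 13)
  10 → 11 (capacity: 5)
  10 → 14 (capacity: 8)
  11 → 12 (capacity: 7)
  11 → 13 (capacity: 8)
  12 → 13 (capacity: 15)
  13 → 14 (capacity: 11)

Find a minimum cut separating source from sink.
Min cut value = 8, edges: (2,3)

Min cut value: 8
Partition: S = [0, 1, 2], T = [3, 4, 5, 6, 7, 8, 9, 10, 11, 12, 13, 14]
Cut edges: (2,3)

By max-flow min-cut theorem, max flow = min cut = 8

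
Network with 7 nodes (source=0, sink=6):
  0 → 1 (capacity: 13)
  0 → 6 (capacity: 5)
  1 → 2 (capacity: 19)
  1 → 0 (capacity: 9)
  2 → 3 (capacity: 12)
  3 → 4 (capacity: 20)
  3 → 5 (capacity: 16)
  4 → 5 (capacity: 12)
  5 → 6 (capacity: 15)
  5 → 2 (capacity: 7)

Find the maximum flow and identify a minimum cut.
Max flow = 17, Min cut edges: (0,6), (2,3)

Maximum flow: 17
Minimum cut: (0,6), (2,3)
Partition: S = [0, 1, 2], T = [3, 4, 5, 6]

Max-flow min-cut theorem verified: both equal 17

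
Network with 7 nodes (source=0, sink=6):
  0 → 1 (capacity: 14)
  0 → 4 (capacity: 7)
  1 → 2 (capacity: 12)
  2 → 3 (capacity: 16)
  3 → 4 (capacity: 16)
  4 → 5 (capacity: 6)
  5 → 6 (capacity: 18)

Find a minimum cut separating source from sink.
Min cut value = 6, edges: (4,5)

Min cut value: 6
Partition: S = [0, 1, 2, 3, 4], T = [5, 6]
Cut edges: (4,5)

By max-flow min-cut theorem, max flow = min cut = 6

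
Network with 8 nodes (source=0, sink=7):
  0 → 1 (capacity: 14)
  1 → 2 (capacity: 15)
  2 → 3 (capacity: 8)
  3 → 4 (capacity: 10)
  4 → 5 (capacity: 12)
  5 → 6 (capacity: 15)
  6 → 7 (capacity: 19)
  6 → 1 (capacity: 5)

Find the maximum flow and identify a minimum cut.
Max flow = 8, Min cut edges: (2,3)

Maximum flow: 8
Minimum cut: (2,3)
Partition: S = [0, 1, 2], T = [3, 4, 5, 6, 7]

Max-flow min-cut theorem verified: both equal 8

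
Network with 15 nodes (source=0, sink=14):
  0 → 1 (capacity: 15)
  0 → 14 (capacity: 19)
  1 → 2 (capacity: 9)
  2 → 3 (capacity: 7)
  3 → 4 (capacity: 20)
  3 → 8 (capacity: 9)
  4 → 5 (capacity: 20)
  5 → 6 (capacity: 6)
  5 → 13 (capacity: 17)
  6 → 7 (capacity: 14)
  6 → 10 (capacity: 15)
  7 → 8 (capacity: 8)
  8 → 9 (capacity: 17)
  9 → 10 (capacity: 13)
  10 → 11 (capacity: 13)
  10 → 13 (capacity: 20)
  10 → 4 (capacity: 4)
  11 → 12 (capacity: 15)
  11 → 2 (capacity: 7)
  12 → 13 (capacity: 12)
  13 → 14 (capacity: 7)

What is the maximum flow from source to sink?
Maximum flow = 26

Max flow: 26

Flow assignment:
  0 → 1: 7/15
  0 → 14: 19/19
  1 → 2: 7/9
  2 → 3: 7/7
  3 → 4: 7/20
  4 → 5: 7/20
  5 → 13: 7/17
  13 → 14: 7/7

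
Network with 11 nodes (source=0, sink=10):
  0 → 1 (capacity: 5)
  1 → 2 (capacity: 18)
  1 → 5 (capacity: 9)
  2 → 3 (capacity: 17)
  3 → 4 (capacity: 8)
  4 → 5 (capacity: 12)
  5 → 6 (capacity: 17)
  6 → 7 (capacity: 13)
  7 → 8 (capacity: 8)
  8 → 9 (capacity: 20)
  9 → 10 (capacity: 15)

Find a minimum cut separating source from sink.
Min cut value = 5, edges: (0,1)

Min cut value: 5
Partition: S = [0], T = [1, 2, 3, 4, 5, 6, 7, 8, 9, 10]
Cut edges: (0,1)

By max-flow min-cut theorem, max flow = min cut = 5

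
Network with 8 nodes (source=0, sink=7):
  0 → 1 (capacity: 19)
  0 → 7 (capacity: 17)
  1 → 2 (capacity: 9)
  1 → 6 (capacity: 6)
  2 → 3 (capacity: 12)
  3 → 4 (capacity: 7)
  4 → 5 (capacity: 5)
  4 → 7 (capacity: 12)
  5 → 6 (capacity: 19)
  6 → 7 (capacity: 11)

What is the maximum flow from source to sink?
Maximum flow = 30

Max flow: 30

Flow assignment:
  0 → 1: 13/19
  0 → 7: 17/17
  1 → 2: 7/9
  1 → 6: 6/6
  2 → 3: 7/12
  3 → 4: 7/7
  4 → 7: 7/12
  6 → 7: 6/11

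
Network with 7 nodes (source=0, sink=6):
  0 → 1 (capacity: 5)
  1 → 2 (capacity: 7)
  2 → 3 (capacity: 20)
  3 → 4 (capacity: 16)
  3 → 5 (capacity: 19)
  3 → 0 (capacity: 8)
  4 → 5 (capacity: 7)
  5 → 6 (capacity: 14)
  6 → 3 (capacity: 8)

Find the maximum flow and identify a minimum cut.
Max flow = 5, Min cut edges: (0,1)

Maximum flow: 5
Minimum cut: (0,1)
Partition: S = [0], T = [1, 2, 3, 4, 5, 6]

Max-flow min-cut theorem verified: both equal 5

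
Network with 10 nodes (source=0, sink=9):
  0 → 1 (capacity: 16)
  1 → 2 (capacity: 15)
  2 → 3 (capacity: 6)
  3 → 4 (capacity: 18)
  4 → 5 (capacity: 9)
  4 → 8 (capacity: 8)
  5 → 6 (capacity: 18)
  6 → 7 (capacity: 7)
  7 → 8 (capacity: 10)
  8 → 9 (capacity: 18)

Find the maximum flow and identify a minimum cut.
Max flow = 6, Min cut edges: (2,3)

Maximum flow: 6
Minimum cut: (2,3)
Partition: S = [0, 1, 2], T = [3, 4, 5, 6, 7, 8, 9]

Max-flow min-cut theorem verified: both equal 6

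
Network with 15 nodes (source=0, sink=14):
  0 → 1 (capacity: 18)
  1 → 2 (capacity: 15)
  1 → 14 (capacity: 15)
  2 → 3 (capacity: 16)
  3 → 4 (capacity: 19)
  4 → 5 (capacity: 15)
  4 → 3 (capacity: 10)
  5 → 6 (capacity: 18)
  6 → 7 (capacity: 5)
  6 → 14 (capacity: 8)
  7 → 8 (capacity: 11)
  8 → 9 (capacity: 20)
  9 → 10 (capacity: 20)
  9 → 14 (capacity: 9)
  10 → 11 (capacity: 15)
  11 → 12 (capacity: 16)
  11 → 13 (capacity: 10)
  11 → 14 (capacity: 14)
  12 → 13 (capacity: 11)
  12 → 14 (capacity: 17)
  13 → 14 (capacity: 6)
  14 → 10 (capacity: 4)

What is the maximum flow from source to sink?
Maximum flow = 18

Max flow: 18

Flow assignment:
  0 → 1: 18/18
  1 → 2: 3/15
  1 → 14: 15/15
  2 → 3: 3/16
  3 → 4: 3/19
  4 → 5: 3/15
  5 → 6: 3/18
  6 → 14: 3/8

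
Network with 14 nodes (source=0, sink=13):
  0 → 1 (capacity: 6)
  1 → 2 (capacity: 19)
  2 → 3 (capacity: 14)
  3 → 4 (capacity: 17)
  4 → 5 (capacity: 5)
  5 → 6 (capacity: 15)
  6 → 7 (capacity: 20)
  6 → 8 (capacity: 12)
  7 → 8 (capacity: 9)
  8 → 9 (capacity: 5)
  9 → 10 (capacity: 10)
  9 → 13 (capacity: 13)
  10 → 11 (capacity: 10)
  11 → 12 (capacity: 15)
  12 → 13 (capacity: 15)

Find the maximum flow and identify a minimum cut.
Max flow = 5, Min cut edges: (8,9)

Maximum flow: 5
Minimum cut: (8,9)
Partition: S = [0, 1, 2, 3, 4, 5, 6, 7, 8], T = [9, 10, 11, 12, 13]

Max-flow min-cut theorem verified: both equal 5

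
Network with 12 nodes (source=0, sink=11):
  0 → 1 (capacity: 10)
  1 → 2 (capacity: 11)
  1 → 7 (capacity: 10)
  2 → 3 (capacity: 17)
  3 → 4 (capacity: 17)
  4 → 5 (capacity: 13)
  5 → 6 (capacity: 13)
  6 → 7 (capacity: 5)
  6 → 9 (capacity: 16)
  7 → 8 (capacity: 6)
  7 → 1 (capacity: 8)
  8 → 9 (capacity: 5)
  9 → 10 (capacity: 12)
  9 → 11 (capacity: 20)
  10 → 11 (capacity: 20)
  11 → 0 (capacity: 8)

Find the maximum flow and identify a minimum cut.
Max flow = 10, Min cut edges: (0,1)

Maximum flow: 10
Minimum cut: (0,1)
Partition: S = [0], T = [1, 2, 3, 4, 5, 6, 7, 8, 9, 10, 11]

Max-flow min-cut theorem verified: both equal 10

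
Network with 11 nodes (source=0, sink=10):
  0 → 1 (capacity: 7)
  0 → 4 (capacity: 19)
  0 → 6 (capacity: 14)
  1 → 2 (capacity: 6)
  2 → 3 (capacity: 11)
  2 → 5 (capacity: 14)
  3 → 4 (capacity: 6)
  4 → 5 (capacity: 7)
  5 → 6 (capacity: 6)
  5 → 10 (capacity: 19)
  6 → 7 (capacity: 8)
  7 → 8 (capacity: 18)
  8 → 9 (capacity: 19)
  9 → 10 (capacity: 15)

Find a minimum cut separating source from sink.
Min cut value = 21, edges: (1,2), (4,5), (6,7)

Min cut value: 21
Partition: S = [0, 1, 3, 4, 6], T = [2, 5, 7, 8, 9, 10]
Cut edges: (1,2), (4,5), (6,7)

By max-flow min-cut theorem, max flow = min cut = 21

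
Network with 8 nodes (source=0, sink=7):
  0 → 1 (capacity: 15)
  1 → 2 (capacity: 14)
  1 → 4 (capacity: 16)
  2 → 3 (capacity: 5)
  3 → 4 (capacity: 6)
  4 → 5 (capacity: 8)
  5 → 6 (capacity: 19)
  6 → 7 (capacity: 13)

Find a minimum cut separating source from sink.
Min cut value = 8, edges: (4,5)

Min cut value: 8
Partition: S = [0, 1, 2, 3, 4], T = [5, 6, 7]
Cut edges: (4,5)

By max-flow min-cut theorem, max flow = min cut = 8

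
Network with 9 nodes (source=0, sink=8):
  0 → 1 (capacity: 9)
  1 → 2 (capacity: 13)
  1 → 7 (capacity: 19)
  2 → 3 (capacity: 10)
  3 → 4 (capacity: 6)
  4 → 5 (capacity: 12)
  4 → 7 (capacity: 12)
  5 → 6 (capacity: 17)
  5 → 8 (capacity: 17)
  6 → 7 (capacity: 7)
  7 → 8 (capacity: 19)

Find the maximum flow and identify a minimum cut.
Max flow = 9, Min cut edges: (0,1)

Maximum flow: 9
Minimum cut: (0,1)
Partition: S = [0], T = [1, 2, 3, 4, 5, 6, 7, 8]

Max-flow min-cut theorem verified: both equal 9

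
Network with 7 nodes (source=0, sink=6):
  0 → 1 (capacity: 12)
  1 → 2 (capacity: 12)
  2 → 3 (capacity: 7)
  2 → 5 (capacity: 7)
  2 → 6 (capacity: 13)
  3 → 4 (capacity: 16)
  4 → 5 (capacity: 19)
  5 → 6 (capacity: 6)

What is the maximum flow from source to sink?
Maximum flow = 12

Max flow: 12

Flow assignment:
  0 → 1: 12/12
  1 → 2: 12/12
  2 → 6: 12/13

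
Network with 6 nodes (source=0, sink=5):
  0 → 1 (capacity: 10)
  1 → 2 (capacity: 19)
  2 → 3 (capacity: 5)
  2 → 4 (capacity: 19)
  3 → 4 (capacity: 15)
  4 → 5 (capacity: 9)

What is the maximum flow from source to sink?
Maximum flow = 9

Max flow: 9

Flow assignment:
  0 → 1: 9/10
  1 → 2: 9/19
  2 → 4: 9/19
  4 → 5: 9/9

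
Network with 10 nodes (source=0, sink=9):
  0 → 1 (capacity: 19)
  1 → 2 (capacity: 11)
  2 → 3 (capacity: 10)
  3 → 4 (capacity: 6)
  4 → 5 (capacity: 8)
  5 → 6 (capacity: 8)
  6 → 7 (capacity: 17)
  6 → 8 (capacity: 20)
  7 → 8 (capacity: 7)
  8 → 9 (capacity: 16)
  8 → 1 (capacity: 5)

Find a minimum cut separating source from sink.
Min cut value = 6, edges: (3,4)

Min cut value: 6
Partition: S = [0, 1, 2, 3], T = [4, 5, 6, 7, 8, 9]
Cut edges: (3,4)

By max-flow min-cut theorem, max flow = min cut = 6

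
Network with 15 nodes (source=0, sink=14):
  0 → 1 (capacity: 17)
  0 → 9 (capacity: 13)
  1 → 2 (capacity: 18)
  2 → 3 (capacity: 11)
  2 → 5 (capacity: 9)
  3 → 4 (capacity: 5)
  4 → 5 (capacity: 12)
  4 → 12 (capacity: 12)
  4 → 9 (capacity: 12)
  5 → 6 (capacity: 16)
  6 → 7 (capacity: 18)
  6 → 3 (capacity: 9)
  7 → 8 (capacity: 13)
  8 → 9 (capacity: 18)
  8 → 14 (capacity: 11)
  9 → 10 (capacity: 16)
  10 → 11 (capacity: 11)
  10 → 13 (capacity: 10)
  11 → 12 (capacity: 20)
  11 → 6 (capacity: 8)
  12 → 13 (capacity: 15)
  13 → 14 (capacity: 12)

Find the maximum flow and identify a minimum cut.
Max flow = 23, Min cut edges: (8,14), (13,14)

Maximum flow: 23
Minimum cut: (8,14), (13,14)
Partition: S = [0, 1, 2, 3, 4, 5, 6, 7, 8, 9, 10, 11, 12, 13], T = [14]

Max-flow min-cut theorem verified: both equal 23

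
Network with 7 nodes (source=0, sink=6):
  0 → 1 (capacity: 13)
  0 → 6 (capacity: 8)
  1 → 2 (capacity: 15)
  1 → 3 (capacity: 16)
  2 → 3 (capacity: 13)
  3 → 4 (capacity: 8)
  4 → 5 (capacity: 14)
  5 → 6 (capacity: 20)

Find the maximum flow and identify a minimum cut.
Max flow = 16, Min cut edges: (0,6), (3,4)

Maximum flow: 16
Minimum cut: (0,6), (3,4)
Partition: S = [0, 1, 2, 3], T = [4, 5, 6]

Max-flow min-cut theorem verified: both equal 16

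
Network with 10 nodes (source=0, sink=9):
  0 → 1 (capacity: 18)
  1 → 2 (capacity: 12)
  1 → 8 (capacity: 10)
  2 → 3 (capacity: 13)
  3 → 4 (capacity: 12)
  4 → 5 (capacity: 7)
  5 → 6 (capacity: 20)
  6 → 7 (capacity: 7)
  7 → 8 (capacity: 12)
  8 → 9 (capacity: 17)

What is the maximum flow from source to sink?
Maximum flow = 17

Max flow: 17

Flow assignment:
  0 → 1: 17/18
  1 → 2: 7/12
  1 → 8: 10/10
  2 → 3: 7/13
  3 → 4: 7/12
  4 → 5: 7/7
  5 → 6: 7/20
  6 → 7: 7/7
  7 → 8: 7/12
  8 → 9: 17/17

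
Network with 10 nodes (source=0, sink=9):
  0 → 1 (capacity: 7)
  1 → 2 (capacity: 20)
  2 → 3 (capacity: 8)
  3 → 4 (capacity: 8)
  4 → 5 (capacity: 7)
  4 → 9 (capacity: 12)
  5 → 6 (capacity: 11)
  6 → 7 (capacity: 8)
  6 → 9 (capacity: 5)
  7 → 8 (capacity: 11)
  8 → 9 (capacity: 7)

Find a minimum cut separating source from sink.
Min cut value = 7, edges: (0,1)

Min cut value: 7
Partition: S = [0], T = [1, 2, 3, 4, 5, 6, 7, 8, 9]
Cut edges: (0,1)

By max-flow min-cut theorem, max flow = min cut = 7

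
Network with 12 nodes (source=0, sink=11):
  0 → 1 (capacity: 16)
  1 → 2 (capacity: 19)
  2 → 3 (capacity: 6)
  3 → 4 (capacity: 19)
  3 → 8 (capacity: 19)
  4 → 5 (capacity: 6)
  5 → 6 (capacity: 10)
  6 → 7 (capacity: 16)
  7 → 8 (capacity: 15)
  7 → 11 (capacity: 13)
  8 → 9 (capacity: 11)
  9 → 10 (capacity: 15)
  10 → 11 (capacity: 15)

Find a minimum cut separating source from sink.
Min cut value = 6, edges: (2,3)

Min cut value: 6
Partition: S = [0, 1, 2], T = [3, 4, 5, 6, 7, 8, 9, 10, 11]
Cut edges: (2,3)

By max-flow min-cut theorem, max flow = min cut = 6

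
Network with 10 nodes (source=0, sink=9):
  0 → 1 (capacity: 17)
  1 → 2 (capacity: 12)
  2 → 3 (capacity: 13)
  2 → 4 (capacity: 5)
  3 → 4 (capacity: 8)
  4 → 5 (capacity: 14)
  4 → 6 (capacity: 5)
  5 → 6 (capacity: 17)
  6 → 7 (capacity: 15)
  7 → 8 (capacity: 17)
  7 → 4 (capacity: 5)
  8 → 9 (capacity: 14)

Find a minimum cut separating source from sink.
Min cut value = 12, edges: (1,2)

Min cut value: 12
Partition: S = [0, 1], T = [2, 3, 4, 5, 6, 7, 8, 9]
Cut edges: (1,2)

By max-flow min-cut theorem, max flow = min cut = 12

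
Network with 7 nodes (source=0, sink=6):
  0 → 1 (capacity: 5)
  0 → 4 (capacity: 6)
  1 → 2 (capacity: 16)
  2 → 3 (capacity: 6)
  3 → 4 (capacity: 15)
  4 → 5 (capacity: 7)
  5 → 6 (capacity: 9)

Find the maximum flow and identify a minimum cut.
Max flow = 7, Min cut edges: (4,5)

Maximum flow: 7
Minimum cut: (4,5)
Partition: S = [0, 1, 2, 3, 4], T = [5, 6]

Max-flow min-cut theorem verified: both equal 7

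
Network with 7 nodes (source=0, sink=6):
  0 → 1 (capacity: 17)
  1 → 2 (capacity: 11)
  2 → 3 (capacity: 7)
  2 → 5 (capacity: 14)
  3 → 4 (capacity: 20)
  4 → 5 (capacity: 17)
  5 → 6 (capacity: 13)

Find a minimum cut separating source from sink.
Min cut value = 11, edges: (1,2)

Min cut value: 11
Partition: S = [0, 1], T = [2, 3, 4, 5, 6]
Cut edges: (1,2)

By max-flow min-cut theorem, max flow = min cut = 11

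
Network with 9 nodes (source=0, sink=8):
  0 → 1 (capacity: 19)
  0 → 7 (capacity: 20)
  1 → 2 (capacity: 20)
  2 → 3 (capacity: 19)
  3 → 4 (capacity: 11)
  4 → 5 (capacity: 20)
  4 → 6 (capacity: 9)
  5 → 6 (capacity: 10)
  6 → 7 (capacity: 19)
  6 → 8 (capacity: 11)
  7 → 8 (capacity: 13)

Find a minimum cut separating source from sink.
Min cut value = 24, edges: (6,8), (7,8)

Min cut value: 24
Partition: S = [0, 1, 2, 3, 4, 5, 6, 7], T = [8]
Cut edges: (6,8), (7,8)

By max-flow min-cut theorem, max flow = min cut = 24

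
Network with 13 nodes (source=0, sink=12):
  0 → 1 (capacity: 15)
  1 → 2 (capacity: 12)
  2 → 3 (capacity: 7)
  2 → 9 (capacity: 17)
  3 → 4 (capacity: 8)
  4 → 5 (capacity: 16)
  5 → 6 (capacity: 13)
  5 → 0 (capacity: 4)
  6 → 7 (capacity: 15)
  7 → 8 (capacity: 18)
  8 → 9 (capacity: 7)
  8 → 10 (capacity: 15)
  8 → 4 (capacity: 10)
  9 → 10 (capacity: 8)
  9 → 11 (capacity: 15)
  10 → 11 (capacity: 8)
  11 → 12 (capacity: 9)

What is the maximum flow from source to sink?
Maximum flow = 9

Max flow: 9

Flow assignment:
  0 → 1: 9/15
  1 → 2: 9/12
  2 → 9: 9/17
  9 → 11: 9/15
  11 → 12: 9/9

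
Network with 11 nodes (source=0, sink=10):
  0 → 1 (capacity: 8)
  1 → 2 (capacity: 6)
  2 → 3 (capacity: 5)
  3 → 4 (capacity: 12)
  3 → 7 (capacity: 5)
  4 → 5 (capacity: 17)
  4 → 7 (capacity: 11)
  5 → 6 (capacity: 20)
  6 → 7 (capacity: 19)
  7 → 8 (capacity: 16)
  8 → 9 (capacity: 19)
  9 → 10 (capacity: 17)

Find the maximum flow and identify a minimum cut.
Max flow = 5, Min cut edges: (2,3)

Maximum flow: 5
Minimum cut: (2,3)
Partition: S = [0, 1, 2], T = [3, 4, 5, 6, 7, 8, 9, 10]

Max-flow min-cut theorem verified: both equal 5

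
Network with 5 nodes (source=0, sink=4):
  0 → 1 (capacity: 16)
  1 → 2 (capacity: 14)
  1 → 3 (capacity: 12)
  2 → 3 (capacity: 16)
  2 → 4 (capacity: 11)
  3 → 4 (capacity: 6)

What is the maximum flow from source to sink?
Maximum flow = 16

Max flow: 16

Flow assignment:
  0 → 1: 16/16
  1 → 2: 14/14
  1 → 3: 2/12
  2 → 3: 3/16
  2 → 4: 11/11
  3 → 4: 5/6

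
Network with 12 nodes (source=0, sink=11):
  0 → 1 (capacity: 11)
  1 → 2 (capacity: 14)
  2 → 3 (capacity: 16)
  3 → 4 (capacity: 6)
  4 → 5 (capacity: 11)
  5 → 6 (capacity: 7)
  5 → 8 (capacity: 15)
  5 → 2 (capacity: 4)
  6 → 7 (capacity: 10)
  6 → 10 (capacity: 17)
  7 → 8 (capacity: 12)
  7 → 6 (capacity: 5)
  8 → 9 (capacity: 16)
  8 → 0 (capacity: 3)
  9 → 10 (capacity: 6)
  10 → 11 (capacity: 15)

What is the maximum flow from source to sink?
Maximum flow = 6

Max flow: 6

Flow assignment:
  0 → 1: 6/11
  1 → 2: 6/14
  2 → 3: 6/16
  3 → 4: 6/6
  4 → 5: 6/11
  5 → 6: 6/7
  6 → 10: 6/17
  10 → 11: 6/15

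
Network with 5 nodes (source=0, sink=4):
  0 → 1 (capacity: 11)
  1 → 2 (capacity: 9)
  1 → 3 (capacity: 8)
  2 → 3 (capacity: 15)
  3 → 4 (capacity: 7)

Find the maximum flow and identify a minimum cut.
Max flow = 7, Min cut edges: (3,4)

Maximum flow: 7
Minimum cut: (3,4)
Partition: S = [0, 1, 2, 3], T = [4]

Max-flow min-cut theorem verified: both equal 7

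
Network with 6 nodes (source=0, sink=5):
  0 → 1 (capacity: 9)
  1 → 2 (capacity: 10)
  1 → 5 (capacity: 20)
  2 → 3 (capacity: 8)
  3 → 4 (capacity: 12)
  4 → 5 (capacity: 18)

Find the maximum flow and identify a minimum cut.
Max flow = 9, Min cut edges: (0,1)

Maximum flow: 9
Minimum cut: (0,1)
Partition: S = [0], T = [1, 2, 3, 4, 5]

Max-flow min-cut theorem verified: both equal 9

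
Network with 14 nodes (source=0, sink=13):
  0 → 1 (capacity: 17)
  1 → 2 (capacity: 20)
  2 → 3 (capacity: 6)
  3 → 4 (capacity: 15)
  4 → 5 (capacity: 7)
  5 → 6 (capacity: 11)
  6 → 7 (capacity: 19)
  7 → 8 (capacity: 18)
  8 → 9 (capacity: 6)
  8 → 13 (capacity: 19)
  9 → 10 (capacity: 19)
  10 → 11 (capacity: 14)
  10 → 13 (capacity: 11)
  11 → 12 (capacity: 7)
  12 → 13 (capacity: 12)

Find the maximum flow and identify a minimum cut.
Max flow = 6, Min cut edges: (2,3)

Maximum flow: 6
Minimum cut: (2,3)
Partition: S = [0, 1, 2], T = [3, 4, 5, 6, 7, 8, 9, 10, 11, 12, 13]

Max-flow min-cut theorem verified: both equal 6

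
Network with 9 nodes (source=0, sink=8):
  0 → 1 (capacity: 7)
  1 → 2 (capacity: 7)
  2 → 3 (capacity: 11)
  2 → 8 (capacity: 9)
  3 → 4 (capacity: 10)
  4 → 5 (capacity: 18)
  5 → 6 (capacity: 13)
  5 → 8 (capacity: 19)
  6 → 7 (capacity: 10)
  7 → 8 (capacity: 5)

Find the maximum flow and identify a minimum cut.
Max flow = 7, Min cut edges: (1,2)

Maximum flow: 7
Minimum cut: (1,2)
Partition: S = [0, 1], T = [2, 3, 4, 5, 6, 7, 8]

Max-flow min-cut theorem verified: both equal 7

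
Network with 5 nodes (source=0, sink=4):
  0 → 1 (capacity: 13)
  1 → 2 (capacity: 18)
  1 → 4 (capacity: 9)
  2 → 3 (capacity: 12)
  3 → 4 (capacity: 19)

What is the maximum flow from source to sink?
Maximum flow = 13

Max flow: 13

Flow assignment:
  0 → 1: 13/13
  1 → 2: 4/18
  1 → 4: 9/9
  2 → 3: 4/12
  3 → 4: 4/19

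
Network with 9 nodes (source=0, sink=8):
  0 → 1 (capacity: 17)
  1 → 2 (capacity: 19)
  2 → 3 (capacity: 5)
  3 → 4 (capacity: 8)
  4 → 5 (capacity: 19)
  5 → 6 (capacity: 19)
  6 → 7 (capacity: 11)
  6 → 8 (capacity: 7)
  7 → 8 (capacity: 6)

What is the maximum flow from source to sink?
Maximum flow = 5

Max flow: 5

Flow assignment:
  0 → 1: 5/17
  1 → 2: 5/19
  2 → 3: 5/5
  3 → 4: 5/8
  4 → 5: 5/19
  5 → 6: 5/19
  6 → 8: 5/7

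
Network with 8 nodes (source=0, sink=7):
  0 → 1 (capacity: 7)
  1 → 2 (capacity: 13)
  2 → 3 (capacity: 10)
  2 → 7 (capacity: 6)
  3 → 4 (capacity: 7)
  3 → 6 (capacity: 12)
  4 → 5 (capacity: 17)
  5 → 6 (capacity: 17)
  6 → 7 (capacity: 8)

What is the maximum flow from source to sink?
Maximum flow = 7

Max flow: 7

Flow assignment:
  0 → 1: 7/7
  1 → 2: 7/13
  2 → 3: 1/10
  2 → 7: 6/6
  3 → 6: 1/12
  6 → 7: 1/8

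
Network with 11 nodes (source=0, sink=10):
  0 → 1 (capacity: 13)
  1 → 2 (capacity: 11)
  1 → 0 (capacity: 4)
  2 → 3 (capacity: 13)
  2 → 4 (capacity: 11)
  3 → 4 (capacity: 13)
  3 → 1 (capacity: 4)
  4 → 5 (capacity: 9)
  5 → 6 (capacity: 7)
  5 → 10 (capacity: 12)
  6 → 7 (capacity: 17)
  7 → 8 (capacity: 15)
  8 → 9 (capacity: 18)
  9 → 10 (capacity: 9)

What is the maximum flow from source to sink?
Maximum flow = 9

Max flow: 9

Flow assignment:
  0 → 1: 9/13
  1 → 2: 9/11
  2 → 4: 9/11
  4 → 5: 9/9
  5 → 10: 9/12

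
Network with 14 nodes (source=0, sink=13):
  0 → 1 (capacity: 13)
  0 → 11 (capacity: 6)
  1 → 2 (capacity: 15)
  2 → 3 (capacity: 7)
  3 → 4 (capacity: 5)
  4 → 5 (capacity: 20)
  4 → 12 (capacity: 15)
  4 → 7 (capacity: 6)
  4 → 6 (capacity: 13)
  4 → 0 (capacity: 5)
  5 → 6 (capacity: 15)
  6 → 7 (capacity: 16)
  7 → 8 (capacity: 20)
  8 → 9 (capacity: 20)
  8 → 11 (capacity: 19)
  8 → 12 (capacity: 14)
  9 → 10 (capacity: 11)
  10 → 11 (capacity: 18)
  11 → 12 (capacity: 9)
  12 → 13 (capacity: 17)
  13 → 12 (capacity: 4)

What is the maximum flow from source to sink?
Maximum flow = 11

Max flow: 11

Flow assignment:
  0 → 1: 5/13
  0 → 11: 6/6
  1 → 2: 5/15
  2 → 3: 5/7
  3 → 4: 5/5
  4 → 12: 5/15
  11 → 12: 6/9
  12 → 13: 11/17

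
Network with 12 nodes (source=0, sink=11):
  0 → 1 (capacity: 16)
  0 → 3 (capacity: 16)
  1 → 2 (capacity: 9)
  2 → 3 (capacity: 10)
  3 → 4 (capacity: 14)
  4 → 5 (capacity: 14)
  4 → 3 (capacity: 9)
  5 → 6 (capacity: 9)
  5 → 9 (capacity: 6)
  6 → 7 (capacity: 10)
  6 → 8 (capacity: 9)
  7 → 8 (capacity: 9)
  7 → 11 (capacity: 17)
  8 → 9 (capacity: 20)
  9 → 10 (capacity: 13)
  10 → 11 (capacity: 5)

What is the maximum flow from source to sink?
Maximum flow = 14

Max flow: 14

Flow assignment:
  0 → 1: 9/16
  0 → 3: 5/16
  1 → 2: 9/9
  2 → 3: 9/10
  3 → 4: 14/14
  4 → 5: 14/14
  5 → 6: 9/9
  5 → 9: 5/6
  6 → 7: 9/10
  7 → 11: 9/17
  9 → 10: 5/13
  10 → 11: 5/5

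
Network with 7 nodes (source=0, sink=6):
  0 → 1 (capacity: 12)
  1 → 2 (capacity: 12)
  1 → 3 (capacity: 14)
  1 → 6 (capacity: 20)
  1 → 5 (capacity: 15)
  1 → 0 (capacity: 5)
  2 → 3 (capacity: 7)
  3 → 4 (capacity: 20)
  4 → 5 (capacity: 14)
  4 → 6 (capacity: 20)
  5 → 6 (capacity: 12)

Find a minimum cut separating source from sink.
Min cut value = 12, edges: (0,1)

Min cut value: 12
Partition: S = [0], T = [1, 2, 3, 4, 5, 6]
Cut edges: (0,1)

By max-flow min-cut theorem, max flow = min cut = 12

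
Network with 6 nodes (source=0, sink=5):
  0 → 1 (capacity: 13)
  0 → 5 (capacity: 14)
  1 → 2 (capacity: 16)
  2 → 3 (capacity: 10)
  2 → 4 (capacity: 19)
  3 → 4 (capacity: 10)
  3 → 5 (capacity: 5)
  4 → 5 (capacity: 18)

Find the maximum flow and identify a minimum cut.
Max flow = 27, Min cut edges: (0,1), (0,5)

Maximum flow: 27
Minimum cut: (0,1), (0,5)
Partition: S = [0], T = [1, 2, 3, 4, 5]

Max-flow min-cut theorem verified: both equal 27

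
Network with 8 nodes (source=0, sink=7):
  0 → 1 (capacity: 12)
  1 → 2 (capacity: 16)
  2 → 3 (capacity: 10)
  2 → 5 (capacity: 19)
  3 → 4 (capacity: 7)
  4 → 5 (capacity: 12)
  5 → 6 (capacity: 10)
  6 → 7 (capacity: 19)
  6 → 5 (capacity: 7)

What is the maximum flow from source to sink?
Maximum flow = 10

Max flow: 10

Flow assignment:
  0 → 1: 10/12
  1 → 2: 10/16
  2 → 5: 10/19
  5 → 6: 10/10
  6 → 7: 10/19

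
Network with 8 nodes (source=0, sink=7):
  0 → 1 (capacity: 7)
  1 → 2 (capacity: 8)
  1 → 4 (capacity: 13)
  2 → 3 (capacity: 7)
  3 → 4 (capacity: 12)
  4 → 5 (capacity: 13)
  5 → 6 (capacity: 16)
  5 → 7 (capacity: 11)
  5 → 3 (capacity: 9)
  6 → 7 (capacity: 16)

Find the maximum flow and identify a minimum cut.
Max flow = 7, Min cut edges: (0,1)

Maximum flow: 7
Minimum cut: (0,1)
Partition: S = [0], T = [1, 2, 3, 4, 5, 6, 7]

Max-flow min-cut theorem verified: both equal 7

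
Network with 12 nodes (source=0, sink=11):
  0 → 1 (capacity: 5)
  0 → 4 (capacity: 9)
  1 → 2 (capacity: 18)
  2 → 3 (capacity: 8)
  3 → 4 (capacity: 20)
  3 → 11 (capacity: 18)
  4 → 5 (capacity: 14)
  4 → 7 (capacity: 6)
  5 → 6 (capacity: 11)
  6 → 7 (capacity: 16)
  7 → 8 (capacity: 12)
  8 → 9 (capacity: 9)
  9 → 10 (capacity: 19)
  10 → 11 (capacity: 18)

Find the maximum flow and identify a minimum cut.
Max flow = 14, Min cut edges: (0,1), (8,9)

Maximum flow: 14
Minimum cut: (0,1), (8,9)
Partition: S = [0, 4, 5, 6, 7, 8], T = [1, 2, 3, 9, 10, 11]

Max-flow min-cut theorem verified: both equal 14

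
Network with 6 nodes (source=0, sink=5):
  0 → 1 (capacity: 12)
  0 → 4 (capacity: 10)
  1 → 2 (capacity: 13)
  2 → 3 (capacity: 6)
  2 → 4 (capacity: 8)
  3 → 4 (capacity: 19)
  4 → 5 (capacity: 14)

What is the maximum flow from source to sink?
Maximum flow = 14

Max flow: 14

Flow assignment:
  0 → 1: 12/12
  0 → 4: 2/10
  1 → 2: 12/13
  2 → 3: 4/6
  2 → 4: 8/8
  3 → 4: 4/19
  4 → 5: 14/14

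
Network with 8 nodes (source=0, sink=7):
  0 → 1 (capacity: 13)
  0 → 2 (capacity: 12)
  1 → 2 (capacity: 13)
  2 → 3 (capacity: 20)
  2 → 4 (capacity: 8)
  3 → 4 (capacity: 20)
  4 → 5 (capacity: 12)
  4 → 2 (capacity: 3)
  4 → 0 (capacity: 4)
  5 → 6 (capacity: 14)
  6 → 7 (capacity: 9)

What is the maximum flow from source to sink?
Maximum flow = 9

Max flow: 9

Flow assignment:
  0 → 1: 13/13
  1 → 2: 13/13
  2 → 3: 16/20
  3 → 4: 16/20
  4 → 5: 9/12
  4 → 2: 3/3
  4 → 0: 4/4
  5 → 6: 9/14
  6 → 7: 9/9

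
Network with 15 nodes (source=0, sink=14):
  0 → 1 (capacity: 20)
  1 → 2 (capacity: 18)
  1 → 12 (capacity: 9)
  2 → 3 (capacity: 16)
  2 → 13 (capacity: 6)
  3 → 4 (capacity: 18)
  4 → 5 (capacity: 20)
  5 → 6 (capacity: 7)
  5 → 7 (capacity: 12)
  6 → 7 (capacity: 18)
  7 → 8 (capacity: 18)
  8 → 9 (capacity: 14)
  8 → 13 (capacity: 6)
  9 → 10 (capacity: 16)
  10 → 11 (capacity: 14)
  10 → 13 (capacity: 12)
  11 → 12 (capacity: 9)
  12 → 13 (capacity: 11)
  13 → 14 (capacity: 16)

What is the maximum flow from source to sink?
Maximum flow = 16

Max flow: 16

Flow assignment:
  0 → 1: 16/20
  1 → 2: 11/18
  1 → 12: 5/9
  2 → 3: 5/16
  2 → 13: 6/6
  3 → 4: 5/18
  4 → 5: 5/20
  5 → 7: 5/12
  7 → 8: 5/18
  8 → 13: 5/6
  12 → 13: 5/11
  13 → 14: 16/16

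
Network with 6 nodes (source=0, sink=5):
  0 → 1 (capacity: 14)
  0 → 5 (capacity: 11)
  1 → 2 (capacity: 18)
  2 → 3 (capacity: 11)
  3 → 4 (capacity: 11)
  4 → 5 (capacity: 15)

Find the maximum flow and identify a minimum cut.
Max flow = 22, Min cut edges: (0,5), (3,4)

Maximum flow: 22
Minimum cut: (0,5), (3,4)
Partition: S = [0, 1, 2, 3], T = [4, 5]

Max-flow min-cut theorem verified: both equal 22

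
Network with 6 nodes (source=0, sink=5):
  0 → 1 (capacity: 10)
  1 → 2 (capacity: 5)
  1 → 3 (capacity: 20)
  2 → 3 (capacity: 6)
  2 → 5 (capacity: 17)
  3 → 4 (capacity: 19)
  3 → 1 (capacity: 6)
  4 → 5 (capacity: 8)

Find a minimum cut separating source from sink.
Min cut value = 10, edges: (0,1)

Min cut value: 10
Partition: S = [0], T = [1, 2, 3, 4, 5]
Cut edges: (0,1)

By max-flow min-cut theorem, max flow = min cut = 10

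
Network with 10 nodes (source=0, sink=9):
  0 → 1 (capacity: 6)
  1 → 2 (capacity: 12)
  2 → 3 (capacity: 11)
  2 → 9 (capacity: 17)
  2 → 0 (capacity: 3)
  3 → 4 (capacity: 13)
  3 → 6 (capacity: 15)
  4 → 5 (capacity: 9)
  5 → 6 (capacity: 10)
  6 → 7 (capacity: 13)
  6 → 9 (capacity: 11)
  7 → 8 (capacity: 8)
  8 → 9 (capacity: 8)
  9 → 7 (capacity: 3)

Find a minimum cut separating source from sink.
Min cut value = 6, edges: (0,1)

Min cut value: 6
Partition: S = [0], T = [1, 2, 3, 4, 5, 6, 7, 8, 9]
Cut edges: (0,1)

By max-flow min-cut theorem, max flow = min cut = 6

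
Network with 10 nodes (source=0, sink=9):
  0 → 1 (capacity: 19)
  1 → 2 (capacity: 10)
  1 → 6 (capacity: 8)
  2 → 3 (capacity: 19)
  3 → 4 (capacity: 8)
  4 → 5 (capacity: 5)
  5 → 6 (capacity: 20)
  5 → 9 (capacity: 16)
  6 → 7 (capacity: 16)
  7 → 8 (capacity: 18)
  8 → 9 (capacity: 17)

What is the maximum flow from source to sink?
Maximum flow = 13

Max flow: 13

Flow assignment:
  0 → 1: 13/19
  1 → 2: 5/10
  1 → 6: 8/8
  2 → 3: 5/19
  3 → 4: 5/8
  4 → 5: 5/5
  5 → 9: 5/16
  6 → 7: 8/16
  7 → 8: 8/18
  8 → 9: 8/17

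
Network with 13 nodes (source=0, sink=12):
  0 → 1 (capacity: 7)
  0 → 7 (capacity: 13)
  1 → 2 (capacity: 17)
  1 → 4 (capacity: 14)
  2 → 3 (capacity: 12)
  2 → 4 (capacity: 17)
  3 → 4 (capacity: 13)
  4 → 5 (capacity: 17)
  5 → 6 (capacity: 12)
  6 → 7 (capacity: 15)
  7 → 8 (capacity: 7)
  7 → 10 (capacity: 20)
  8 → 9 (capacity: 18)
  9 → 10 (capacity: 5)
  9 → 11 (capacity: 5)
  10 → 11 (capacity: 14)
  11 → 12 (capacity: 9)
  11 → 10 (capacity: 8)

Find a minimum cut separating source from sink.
Min cut value = 9, edges: (11,12)

Min cut value: 9
Partition: S = [0, 1, 2, 3, 4, 5, 6, 7, 8, 9, 10, 11], T = [12]
Cut edges: (11,12)

By max-flow min-cut theorem, max flow = min cut = 9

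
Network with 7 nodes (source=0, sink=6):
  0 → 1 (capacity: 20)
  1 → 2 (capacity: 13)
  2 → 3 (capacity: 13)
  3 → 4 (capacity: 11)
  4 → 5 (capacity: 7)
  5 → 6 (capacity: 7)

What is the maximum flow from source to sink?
Maximum flow = 7

Max flow: 7

Flow assignment:
  0 → 1: 7/20
  1 → 2: 7/13
  2 → 3: 7/13
  3 → 4: 7/11
  4 → 5: 7/7
  5 → 6: 7/7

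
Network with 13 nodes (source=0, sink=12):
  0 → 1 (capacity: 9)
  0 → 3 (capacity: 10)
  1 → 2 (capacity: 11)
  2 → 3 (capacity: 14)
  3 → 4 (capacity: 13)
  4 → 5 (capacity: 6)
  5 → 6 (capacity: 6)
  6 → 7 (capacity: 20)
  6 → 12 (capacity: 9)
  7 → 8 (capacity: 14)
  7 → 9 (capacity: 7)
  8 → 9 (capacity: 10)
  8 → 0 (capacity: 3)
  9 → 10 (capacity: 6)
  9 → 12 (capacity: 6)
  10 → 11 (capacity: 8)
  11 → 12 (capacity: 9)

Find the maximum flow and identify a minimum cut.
Max flow = 6, Min cut edges: (5,6)

Maximum flow: 6
Minimum cut: (5,6)
Partition: S = [0, 1, 2, 3, 4, 5], T = [6, 7, 8, 9, 10, 11, 12]

Max-flow min-cut theorem verified: both equal 6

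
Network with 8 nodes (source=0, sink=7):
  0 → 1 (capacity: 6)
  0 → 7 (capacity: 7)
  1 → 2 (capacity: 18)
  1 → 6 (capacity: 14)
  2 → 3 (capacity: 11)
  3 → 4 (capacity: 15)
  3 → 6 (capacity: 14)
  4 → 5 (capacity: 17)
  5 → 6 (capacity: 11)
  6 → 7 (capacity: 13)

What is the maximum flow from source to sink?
Maximum flow = 13

Max flow: 13

Flow assignment:
  0 → 1: 6/6
  0 → 7: 7/7
  1 → 6: 6/14
  6 → 7: 6/13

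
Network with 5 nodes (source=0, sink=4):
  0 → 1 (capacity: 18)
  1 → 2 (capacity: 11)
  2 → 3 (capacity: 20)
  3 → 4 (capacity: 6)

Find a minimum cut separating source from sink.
Min cut value = 6, edges: (3,4)

Min cut value: 6
Partition: S = [0, 1, 2, 3], T = [4]
Cut edges: (3,4)

By max-flow min-cut theorem, max flow = min cut = 6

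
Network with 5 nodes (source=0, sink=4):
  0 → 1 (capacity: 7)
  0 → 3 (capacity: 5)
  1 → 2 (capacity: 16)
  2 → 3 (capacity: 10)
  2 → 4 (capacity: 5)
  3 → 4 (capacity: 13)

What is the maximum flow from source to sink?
Maximum flow = 12

Max flow: 12

Flow assignment:
  0 → 1: 7/7
  0 → 3: 5/5
  1 → 2: 7/16
  2 → 3: 2/10
  2 → 4: 5/5
  3 → 4: 7/13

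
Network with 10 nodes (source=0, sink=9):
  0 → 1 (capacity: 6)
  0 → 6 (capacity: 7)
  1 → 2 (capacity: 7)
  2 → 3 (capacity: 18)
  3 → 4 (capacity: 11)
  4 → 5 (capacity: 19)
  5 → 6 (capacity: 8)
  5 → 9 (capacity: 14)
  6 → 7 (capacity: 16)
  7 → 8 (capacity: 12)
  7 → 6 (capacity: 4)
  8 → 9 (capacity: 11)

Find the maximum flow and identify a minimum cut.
Max flow = 13, Min cut edges: (0,1), (0,6)

Maximum flow: 13
Minimum cut: (0,1), (0,6)
Partition: S = [0], T = [1, 2, 3, 4, 5, 6, 7, 8, 9]

Max-flow min-cut theorem verified: both equal 13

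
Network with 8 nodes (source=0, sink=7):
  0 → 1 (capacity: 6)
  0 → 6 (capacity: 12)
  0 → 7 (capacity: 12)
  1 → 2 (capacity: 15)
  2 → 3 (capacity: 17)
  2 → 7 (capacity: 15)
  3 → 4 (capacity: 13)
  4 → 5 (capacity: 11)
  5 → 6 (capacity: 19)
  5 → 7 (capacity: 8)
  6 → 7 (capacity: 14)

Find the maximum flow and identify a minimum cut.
Max flow = 30, Min cut edges: (0,1), (0,6), (0,7)

Maximum flow: 30
Minimum cut: (0,1), (0,6), (0,7)
Partition: S = [0], T = [1, 2, 3, 4, 5, 6, 7]

Max-flow min-cut theorem verified: both equal 30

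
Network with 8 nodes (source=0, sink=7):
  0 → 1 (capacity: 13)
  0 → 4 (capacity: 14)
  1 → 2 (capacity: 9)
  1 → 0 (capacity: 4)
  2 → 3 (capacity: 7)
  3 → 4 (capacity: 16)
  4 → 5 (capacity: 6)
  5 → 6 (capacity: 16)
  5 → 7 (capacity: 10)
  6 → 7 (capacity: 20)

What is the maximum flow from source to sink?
Maximum flow = 6

Max flow: 6

Flow assignment:
  0 → 1: 6/13
  1 → 2: 6/9
  2 → 3: 6/7
  3 → 4: 6/16
  4 → 5: 6/6
  5 → 7: 6/10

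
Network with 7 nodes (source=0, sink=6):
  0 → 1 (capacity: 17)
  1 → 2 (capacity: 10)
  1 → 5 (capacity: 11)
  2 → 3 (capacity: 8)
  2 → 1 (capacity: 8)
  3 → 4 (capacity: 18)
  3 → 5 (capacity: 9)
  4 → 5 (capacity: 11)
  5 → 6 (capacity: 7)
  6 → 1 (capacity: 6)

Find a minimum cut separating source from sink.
Min cut value = 7, edges: (5,6)

Min cut value: 7
Partition: S = [0, 1, 2, 3, 4, 5], T = [6]
Cut edges: (5,6)

By max-flow min-cut theorem, max flow = min cut = 7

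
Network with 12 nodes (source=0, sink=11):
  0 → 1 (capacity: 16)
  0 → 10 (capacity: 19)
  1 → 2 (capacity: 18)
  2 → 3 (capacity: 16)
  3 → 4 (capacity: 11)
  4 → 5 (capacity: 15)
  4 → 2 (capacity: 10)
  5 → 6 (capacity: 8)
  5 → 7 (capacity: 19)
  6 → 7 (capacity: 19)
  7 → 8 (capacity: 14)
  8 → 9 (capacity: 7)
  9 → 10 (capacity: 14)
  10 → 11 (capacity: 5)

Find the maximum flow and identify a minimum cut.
Max flow = 5, Min cut edges: (10,11)

Maximum flow: 5
Minimum cut: (10,11)
Partition: S = [0, 1, 2, 3, 4, 5, 6, 7, 8, 9, 10], T = [11]

Max-flow min-cut theorem verified: both equal 5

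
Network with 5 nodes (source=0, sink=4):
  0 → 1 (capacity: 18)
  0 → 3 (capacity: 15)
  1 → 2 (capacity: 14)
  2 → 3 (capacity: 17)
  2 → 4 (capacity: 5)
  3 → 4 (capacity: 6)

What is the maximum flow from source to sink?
Maximum flow = 11

Max flow: 11

Flow assignment:
  0 → 1: 11/18
  1 → 2: 11/14
  2 → 3: 6/17
  2 → 4: 5/5
  3 → 4: 6/6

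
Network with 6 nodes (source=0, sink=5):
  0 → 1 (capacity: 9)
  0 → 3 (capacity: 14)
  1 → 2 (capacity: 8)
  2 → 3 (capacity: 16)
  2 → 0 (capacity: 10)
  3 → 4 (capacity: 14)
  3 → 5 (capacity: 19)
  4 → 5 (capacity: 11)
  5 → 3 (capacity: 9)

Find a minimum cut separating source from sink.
Min cut value = 22, edges: (0,3), (1,2)

Min cut value: 22
Partition: S = [0, 1], T = [2, 3, 4, 5]
Cut edges: (0,3), (1,2)

By max-flow min-cut theorem, max flow = min cut = 22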